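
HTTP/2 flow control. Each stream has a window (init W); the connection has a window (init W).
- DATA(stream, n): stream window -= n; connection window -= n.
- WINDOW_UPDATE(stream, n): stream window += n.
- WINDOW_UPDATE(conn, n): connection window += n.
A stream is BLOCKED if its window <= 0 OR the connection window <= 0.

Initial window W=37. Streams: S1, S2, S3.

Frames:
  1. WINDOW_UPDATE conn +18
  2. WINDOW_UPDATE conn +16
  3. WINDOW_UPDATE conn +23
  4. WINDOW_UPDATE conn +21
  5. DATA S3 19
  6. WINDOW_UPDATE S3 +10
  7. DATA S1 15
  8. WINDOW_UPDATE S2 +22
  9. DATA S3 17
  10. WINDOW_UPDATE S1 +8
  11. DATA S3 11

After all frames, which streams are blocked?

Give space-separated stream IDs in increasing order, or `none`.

Op 1: conn=55 S1=37 S2=37 S3=37 blocked=[]
Op 2: conn=71 S1=37 S2=37 S3=37 blocked=[]
Op 3: conn=94 S1=37 S2=37 S3=37 blocked=[]
Op 4: conn=115 S1=37 S2=37 S3=37 blocked=[]
Op 5: conn=96 S1=37 S2=37 S3=18 blocked=[]
Op 6: conn=96 S1=37 S2=37 S3=28 blocked=[]
Op 7: conn=81 S1=22 S2=37 S3=28 blocked=[]
Op 8: conn=81 S1=22 S2=59 S3=28 blocked=[]
Op 9: conn=64 S1=22 S2=59 S3=11 blocked=[]
Op 10: conn=64 S1=30 S2=59 S3=11 blocked=[]
Op 11: conn=53 S1=30 S2=59 S3=0 blocked=[3]

Answer: S3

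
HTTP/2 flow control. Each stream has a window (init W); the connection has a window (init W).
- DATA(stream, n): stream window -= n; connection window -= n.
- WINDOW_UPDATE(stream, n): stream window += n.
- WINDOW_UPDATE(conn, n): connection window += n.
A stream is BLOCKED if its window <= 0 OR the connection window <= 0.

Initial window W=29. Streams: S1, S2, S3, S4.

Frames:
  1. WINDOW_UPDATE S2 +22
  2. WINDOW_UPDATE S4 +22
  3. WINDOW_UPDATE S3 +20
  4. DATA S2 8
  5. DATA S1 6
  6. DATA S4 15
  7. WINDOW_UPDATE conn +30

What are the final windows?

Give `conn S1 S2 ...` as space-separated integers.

Answer: 30 23 43 49 36

Derivation:
Op 1: conn=29 S1=29 S2=51 S3=29 S4=29 blocked=[]
Op 2: conn=29 S1=29 S2=51 S3=29 S4=51 blocked=[]
Op 3: conn=29 S1=29 S2=51 S3=49 S4=51 blocked=[]
Op 4: conn=21 S1=29 S2=43 S3=49 S4=51 blocked=[]
Op 5: conn=15 S1=23 S2=43 S3=49 S4=51 blocked=[]
Op 6: conn=0 S1=23 S2=43 S3=49 S4=36 blocked=[1, 2, 3, 4]
Op 7: conn=30 S1=23 S2=43 S3=49 S4=36 blocked=[]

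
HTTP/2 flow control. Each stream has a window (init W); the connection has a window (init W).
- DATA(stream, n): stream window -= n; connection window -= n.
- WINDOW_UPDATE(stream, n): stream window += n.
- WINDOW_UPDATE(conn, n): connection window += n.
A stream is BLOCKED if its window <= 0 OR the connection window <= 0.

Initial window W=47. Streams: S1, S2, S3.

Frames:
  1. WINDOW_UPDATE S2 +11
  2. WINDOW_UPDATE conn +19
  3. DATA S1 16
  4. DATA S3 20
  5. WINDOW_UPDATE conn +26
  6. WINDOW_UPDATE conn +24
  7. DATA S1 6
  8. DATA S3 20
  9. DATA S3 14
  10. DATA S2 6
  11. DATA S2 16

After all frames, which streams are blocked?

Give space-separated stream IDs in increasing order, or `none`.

Answer: S3

Derivation:
Op 1: conn=47 S1=47 S2=58 S3=47 blocked=[]
Op 2: conn=66 S1=47 S2=58 S3=47 blocked=[]
Op 3: conn=50 S1=31 S2=58 S3=47 blocked=[]
Op 4: conn=30 S1=31 S2=58 S3=27 blocked=[]
Op 5: conn=56 S1=31 S2=58 S3=27 blocked=[]
Op 6: conn=80 S1=31 S2=58 S3=27 blocked=[]
Op 7: conn=74 S1=25 S2=58 S3=27 blocked=[]
Op 8: conn=54 S1=25 S2=58 S3=7 blocked=[]
Op 9: conn=40 S1=25 S2=58 S3=-7 blocked=[3]
Op 10: conn=34 S1=25 S2=52 S3=-7 blocked=[3]
Op 11: conn=18 S1=25 S2=36 S3=-7 blocked=[3]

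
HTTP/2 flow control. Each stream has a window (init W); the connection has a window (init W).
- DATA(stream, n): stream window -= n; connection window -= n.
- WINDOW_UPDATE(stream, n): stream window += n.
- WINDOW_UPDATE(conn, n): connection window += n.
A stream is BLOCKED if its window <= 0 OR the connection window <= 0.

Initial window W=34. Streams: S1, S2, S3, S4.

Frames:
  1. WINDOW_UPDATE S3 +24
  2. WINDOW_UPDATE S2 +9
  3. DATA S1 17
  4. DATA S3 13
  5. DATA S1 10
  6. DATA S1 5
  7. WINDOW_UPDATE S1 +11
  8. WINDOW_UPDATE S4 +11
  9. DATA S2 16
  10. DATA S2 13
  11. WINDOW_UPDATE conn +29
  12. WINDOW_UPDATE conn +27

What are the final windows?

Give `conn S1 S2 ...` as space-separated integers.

Answer: 16 13 14 45 45

Derivation:
Op 1: conn=34 S1=34 S2=34 S3=58 S4=34 blocked=[]
Op 2: conn=34 S1=34 S2=43 S3=58 S4=34 blocked=[]
Op 3: conn=17 S1=17 S2=43 S3=58 S4=34 blocked=[]
Op 4: conn=4 S1=17 S2=43 S3=45 S4=34 blocked=[]
Op 5: conn=-6 S1=7 S2=43 S3=45 S4=34 blocked=[1, 2, 3, 4]
Op 6: conn=-11 S1=2 S2=43 S3=45 S4=34 blocked=[1, 2, 3, 4]
Op 7: conn=-11 S1=13 S2=43 S3=45 S4=34 blocked=[1, 2, 3, 4]
Op 8: conn=-11 S1=13 S2=43 S3=45 S4=45 blocked=[1, 2, 3, 4]
Op 9: conn=-27 S1=13 S2=27 S3=45 S4=45 blocked=[1, 2, 3, 4]
Op 10: conn=-40 S1=13 S2=14 S3=45 S4=45 blocked=[1, 2, 3, 4]
Op 11: conn=-11 S1=13 S2=14 S3=45 S4=45 blocked=[1, 2, 3, 4]
Op 12: conn=16 S1=13 S2=14 S3=45 S4=45 blocked=[]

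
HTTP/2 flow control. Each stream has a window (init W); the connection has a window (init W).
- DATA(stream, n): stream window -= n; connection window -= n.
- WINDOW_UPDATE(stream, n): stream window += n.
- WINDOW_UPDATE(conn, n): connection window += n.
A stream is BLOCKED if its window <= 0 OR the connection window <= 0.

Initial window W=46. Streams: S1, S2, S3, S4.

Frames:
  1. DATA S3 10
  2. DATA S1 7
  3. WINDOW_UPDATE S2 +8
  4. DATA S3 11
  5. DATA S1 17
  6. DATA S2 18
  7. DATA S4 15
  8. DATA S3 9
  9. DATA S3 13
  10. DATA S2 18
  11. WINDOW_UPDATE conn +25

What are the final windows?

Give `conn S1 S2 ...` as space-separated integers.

Op 1: conn=36 S1=46 S2=46 S3=36 S4=46 blocked=[]
Op 2: conn=29 S1=39 S2=46 S3=36 S4=46 blocked=[]
Op 3: conn=29 S1=39 S2=54 S3=36 S4=46 blocked=[]
Op 4: conn=18 S1=39 S2=54 S3=25 S4=46 blocked=[]
Op 5: conn=1 S1=22 S2=54 S3=25 S4=46 blocked=[]
Op 6: conn=-17 S1=22 S2=36 S3=25 S4=46 blocked=[1, 2, 3, 4]
Op 7: conn=-32 S1=22 S2=36 S3=25 S4=31 blocked=[1, 2, 3, 4]
Op 8: conn=-41 S1=22 S2=36 S3=16 S4=31 blocked=[1, 2, 3, 4]
Op 9: conn=-54 S1=22 S2=36 S3=3 S4=31 blocked=[1, 2, 3, 4]
Op 10: conn=-72 S1=22 S2=18 S3=3 S4=31 blocked=[1, 2, 3, 4]
Op 11: conn=-47 S1=22 S2=18 S3=3 S4=31 blocked=[1, 2, 3, 4]

Answer: -47 22 18 3 31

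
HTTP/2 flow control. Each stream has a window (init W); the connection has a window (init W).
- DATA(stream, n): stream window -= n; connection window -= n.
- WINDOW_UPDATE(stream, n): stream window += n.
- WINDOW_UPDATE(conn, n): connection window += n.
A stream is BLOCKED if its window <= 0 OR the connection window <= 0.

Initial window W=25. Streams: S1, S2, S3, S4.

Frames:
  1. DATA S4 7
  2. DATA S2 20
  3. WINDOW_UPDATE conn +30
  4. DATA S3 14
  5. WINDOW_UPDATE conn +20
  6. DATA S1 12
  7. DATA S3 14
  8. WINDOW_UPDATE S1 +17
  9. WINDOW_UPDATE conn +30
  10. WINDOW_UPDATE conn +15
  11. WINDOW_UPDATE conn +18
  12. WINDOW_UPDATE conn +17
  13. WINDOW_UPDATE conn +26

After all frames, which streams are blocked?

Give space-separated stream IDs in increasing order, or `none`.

Answer: S3

Derivation:
Op 1: conn=18 S1=25 S2=25 S3=25 S4=18 blocked=[]
Op 2: conn=-2 S1=25 S2=5 S3=25 S4=18 blocked=[1, 2, 3, 4]
Op 3: conn=28 S1=25 S2=5 S3=25 S4=18 blocked=[]
Op 4: conn=14 S1=25 S2=5 S3=11 S4=18 blocked=[]
Op 5: conn=34 S1=25 S2=5 S3=11 S4=18 blocked=[]
Op 6: conn=22 S1=13 S2=5 S3=11 S4=18 blocked=[]
Op 7: conn=8 S1=13 S2=5 S3=-3 S4=18 blocked=[3]
Op 8: conn=8 S1=30 S2=5 S3=-3 S4=18 blocked=[3]
Op 9: conn=38 S1=30 S2=5 S3=-3 S4=18 blocked=[3]
Op 10: conn=53 S1=30 S2=5 S3=-3 S4=18 blocked=[3]
Op 11: conn=71 S1=30 S2=5 S3=-3 S4=18 blocked=[3]
Op 12: conn=88 S1=30 S2=5 S3=-3 S4=18 blocked=[3]
Op 13: conn=114 S1=30 S2=5 S3=-3 S4=18 blocked=[3]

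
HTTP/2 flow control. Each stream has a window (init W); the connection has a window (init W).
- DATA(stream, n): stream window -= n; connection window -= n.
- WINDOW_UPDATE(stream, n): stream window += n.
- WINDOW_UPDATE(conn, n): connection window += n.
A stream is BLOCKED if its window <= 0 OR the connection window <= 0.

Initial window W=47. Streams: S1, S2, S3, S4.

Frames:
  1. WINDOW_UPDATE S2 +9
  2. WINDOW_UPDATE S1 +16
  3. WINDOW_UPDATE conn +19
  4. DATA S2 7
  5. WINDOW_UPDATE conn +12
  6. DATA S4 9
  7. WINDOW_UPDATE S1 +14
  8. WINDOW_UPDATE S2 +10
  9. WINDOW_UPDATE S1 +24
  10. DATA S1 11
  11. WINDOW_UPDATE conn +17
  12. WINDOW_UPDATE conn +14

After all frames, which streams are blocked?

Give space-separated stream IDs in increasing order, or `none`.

Op 1: conn=47 S1=47 S2=56 S3=47 S4=47 blocked=[]
Op 2: conn=47 S1=63 S2=56 S3=47 S4=47 blocked=[]
Op 3: conn=66 S1=63 S2=56 S3=47 S4=47 blocked=[]
Op 4: conn=59 S1=63 S2=49 S3=47 S4=47 blocked=[]
Op 5: conn=71 S1=63 S2=49 S3=47 S4=47 blocked=[]
Op 6: conn=62 S1=63 S2=49 S3=47 S4=38 blocked=[]
Op 7: conn=62 S1=77 S2=49 S3=47 S4=38 blocked=[]
Op 8: conn=62 S1=77 S2=59 S3=47 S4=38 blocked=[]
Op 9: conn=62 S1=101 S2=59 S3=47 S4=38 blocked=[]
Op 10: conn=51 S1=90 S2=59 S3=47 S4=38 blocked=[]
Op 11: conn=68 S1=90 S2=59 S3=47 S4=38 blocked=[]
Op 12: conn=82 S1=90 S2=59 S3=47 S4=38 blocked=[]

Answer: none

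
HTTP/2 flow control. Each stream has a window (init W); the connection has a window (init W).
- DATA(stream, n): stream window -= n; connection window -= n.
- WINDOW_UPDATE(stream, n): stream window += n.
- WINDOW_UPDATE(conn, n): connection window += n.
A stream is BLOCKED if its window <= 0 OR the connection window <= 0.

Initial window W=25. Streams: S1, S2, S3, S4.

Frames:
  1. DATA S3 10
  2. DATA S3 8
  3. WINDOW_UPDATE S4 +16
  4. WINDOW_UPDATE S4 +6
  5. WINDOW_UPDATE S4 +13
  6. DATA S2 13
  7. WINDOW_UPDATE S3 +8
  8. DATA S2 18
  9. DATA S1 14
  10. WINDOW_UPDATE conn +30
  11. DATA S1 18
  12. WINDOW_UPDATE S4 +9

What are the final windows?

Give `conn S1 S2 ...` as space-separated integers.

Op 1: conn=15 S1=25 S2=25 S3=15 S4=25 blocked=[]
Op 2: conn=7 S1=25 S2=25 S3=7 S4=25 blocked=[]
Op 3: conn=7 S1=25 S2=25 S3=7 S4=41 blocked=[]
Op 4: conn=7 S1=25 S2=25 S3=7 S4=47 blocked=[]
Op 5: conn=7 S1=25 S2=25 S3=7 S4=60 blocked=[]
Op 6: conn=-6 S1=25 S2=12 S3=7 S4=60 blocked=[1, 2, 3, 4]
Op 7: conn=-6 S1=25 S2=12 S3=15 S4=60 blocked=[1, 2, 3, 4]
Op 8: conn=-24 S1=25 S2=-6 S3=15 S4=60 blocked=[1, 2, 3, 4]
Op 9: conn=-38 S1=11 S2=-6 S3=15 S4=60 blocked=[1, 2, 3, 4]
Op 10: conn=-8 S1=11 S2=-6 S3=15 S4=60 blocked=[1, 2, 3, 4]
Op 11: conn=-26 S1=-7 S2=-6 S3=15 S4=60 blocked=[1, 2, 3, 4]
Op 12: conn=-26 S1=-7 S2=-6 S3=15 S4=69 blocked=[1, 2, 3, 4]

Answer: -26 -7 -6 15 69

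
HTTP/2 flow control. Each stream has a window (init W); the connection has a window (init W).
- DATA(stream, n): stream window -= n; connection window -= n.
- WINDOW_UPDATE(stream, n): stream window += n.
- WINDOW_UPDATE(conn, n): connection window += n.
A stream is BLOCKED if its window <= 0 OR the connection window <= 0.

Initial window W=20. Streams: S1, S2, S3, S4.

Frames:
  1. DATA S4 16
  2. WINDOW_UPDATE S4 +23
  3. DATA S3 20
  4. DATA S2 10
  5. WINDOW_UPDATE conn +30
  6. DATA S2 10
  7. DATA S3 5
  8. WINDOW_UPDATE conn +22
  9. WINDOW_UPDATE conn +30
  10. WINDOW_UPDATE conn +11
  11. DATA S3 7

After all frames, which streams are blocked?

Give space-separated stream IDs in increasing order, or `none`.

Op 1: conn=4 S1=20 S2=20 S3=20 S4=4 blocked=[]
Op 2: conn=4 S1=20 S2=20 S3=20 S4=27 blocked=[]
Op 3: conn=-16 S1=20 S2=20 S3=0 S4=27 blocked=[1, 2, 3, 4]
Op 4: conn=-26 S1=20 S2=10 S3=0 S4=27 blocked=[1, 2, 3, 4]
Op 5: conn=4 S1=20 S2=10 S3=0 S4=27 blocked=[3]
Op 6: conn=-6 S1=20 S2=0 S3=0 S4=27 blocked=[1, 2, 3, 4]
Op 7: conn=-11 S1=20 S2=0 S3=-5 S4=27 blocked=[1, 2, 3, 4]
Op 8: conn=11 S1=20 S2=0 S3=-5 S4=27 blocked=[2, 3]
Op 9: conn=41 S1=20 S2=0 S3=-5 S4=27 blocked=[2, 3]
Op 10: conn=52 S1=20 S2=0 S3=-5 S4=27 blocked=[2, 3]
Op 11: conn=45 S1=20 S2=0 S3=-12 S4=27 blocked=[2, 3]

Answer: S2 S3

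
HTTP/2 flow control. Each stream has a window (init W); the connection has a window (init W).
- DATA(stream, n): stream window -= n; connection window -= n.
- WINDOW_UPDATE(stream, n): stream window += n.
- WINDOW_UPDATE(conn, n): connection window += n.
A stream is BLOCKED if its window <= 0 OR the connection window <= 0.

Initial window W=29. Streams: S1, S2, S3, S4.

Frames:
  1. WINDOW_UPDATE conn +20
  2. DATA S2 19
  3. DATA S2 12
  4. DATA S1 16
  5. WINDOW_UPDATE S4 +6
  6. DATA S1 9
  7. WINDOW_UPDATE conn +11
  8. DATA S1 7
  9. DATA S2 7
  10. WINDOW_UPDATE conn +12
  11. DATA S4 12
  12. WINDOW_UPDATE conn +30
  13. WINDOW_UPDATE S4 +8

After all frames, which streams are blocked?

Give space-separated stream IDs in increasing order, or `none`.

Answer: S1 S2

Derivation:
Op 1: conn=49 S1=29 S2=29 S3=29 S4=29 blocked=[]
Op 2: conn=30 S1=29 S2=10 S3=29 S4=29 blocked=[]
Op 3: conn=18 S1=29 S2=-2 S3=29 S4=29 blocked=[2]
Op 4: conn=2 S1=13 S2=-2 S3=29 S4=29 blocked=[2]
Op 5: conn=2 S1=13 S2=-2 S3=29 S4=35 blocked=[2]
Op 6: conn=-7 S1=4 S2=-2 S3=29 S4=35 blocked=[1, 2, 3, 4]
Op 7: conn=4 S1=4 S2=-2 S3=29 S4=35 blocked=[2]
Op 8: conn=-3 S1=-3 S2=-2 S3=29 S4=35 blocked=[1, 2, 3, 4]
Op 9: conn=-10 S1=-3 S2=-9 S3=29 S4=35 blocked=[1, 2, 3, 4]
Op 10: conn=2 S1=-3 S2=-9 S3=29 S4=35 blocked=[1, 2]
Op 11: conn=-10 S1=-3 S2=-9 S3=29 S4=23 blocked=[1, 2, 3, 4]
Op 12: conn=20 S1=-3 S2=-9 S3=29 S4=23 blocked=[1, 2]
Op 13: conn=20 S1=-3 S2=-9 S3=29 S4=31 blocked=[1, 2]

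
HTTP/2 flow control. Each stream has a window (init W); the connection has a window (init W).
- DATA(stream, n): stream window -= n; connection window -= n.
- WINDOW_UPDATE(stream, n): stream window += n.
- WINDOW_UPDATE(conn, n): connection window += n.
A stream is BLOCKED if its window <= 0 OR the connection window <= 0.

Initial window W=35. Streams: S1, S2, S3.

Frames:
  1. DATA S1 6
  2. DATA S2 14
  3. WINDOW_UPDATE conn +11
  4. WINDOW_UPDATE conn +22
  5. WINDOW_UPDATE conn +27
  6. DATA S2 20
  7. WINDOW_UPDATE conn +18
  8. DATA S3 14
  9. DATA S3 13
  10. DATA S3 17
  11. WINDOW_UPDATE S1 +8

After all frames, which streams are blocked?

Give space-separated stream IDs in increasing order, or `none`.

Answer: S3

Derivation:
Op 1: conn=29 S1=29 S2=35 S3=35 blocked=[]
Op 2: conn=15 S1=29 S2=21 S3=35 blocked=[]
Op 3: conn=26 S1=29 S2=21 S3=35 blocked=[]
Op 4: conn=48 S1=29 S2=21 S3=35 blocked=[]
Op 5: conn=75 S1=29 S2=21 S3=35 blocked=[]
Op 6: conn=55 S1=29 S2=1 S3=35 blocked=[]
Op 7: conn=73 S1=29 S2=1 S3=35 blocked=[]
Op 8: conn=59 S1=29 S2=1 S3=21 blocked=[]
Op 9: conn=46 S1=29 S2=1 S3=8 blocked=[]
Op 10: conn=29 S1=29 S2=1 S3=-9 blocked=[3]
Op 11: conn=29 S1=37 S2=1 S3=-9 blocked=[3]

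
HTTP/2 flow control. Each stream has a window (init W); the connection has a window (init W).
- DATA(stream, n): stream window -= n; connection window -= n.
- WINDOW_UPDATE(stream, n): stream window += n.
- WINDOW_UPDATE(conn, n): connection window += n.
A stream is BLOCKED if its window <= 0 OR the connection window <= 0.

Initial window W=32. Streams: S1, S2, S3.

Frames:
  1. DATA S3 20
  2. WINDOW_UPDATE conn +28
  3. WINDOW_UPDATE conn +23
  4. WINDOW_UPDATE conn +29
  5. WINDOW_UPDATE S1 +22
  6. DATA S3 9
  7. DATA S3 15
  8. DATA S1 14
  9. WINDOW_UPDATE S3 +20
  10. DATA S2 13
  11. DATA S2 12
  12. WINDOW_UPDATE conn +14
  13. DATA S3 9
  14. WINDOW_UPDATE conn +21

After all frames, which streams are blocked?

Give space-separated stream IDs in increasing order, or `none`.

Answer: S3

Derivation:
Op 1: conn=12 S1=32 S2=32 S3=12 blocked=[]
Op 2: conn=40 S1=32 S2=32 S3=12 blocked=[]
Op 3: conn=63 S1=32 S2=32 S3=12 blocked=[]
Op 4: conn=92 S1=32 S2=32 S3=12 blocked=[]
Op 5: conn=92 S1=54 S2=32 S3=12 blocked=[]
Op 6: conn=83 S1=54 S2=32 S3=3 blocked=[]
Op 7: conn=68 S1=54 S2=32 S3=-12 blocked=[3]
Op 8: conn=54 S1=40 S2=32 S3=-12 blocked=[3]
Op 9: conn=54 S1=40 S2=32 S3=8 blocked=[]
Op 10: conn=41 S1=40 S2=19 S3=8 blocked=[]
Op 11: conn=29 S1=40 S2=7 S3=8 blocked=[]
Op 12: conn=43 S1=40 S2=7 S3=8 blocked=[]
Op 13: conn=34 S1=40 S2=7 S3=-1 blocked=[3]
Op 14: conn=55 S1=40 S2=7 S3=-1 blocked=[3]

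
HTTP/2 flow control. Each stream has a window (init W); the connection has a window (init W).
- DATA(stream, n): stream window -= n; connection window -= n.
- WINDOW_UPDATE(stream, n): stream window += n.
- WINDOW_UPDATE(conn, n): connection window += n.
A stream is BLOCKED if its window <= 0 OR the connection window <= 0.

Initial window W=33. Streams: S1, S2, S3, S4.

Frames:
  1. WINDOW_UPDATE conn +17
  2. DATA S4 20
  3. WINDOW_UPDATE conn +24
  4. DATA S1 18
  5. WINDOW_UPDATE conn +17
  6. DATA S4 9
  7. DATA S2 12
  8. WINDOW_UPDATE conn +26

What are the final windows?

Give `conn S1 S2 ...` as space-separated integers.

Answer: 58 15 21 33 4

Derivation:
Op 1: conn=50 S1=33 S2=33 S3=33 S4=33 blocked=[]
Op 2: conn=30 S1=33 S2=33 S3=33 S4=13 blocked=[]
Op 3: conn=54 S1=33 S2=33 S3=33 S4=13 blocked=[]
Op 4: conn=36 S1=15 S2=33 S3=33 S4=13 blocked=[]
Op 5: conn=53 S1=15 S2=33 S3=33 S4=13 blocked=[]
Op 6: conn=44 S1=15 S2=33 S3=33 S4=4 blocked=[]
Op 7: conn=32 S1=15 S2=21 S3=33 S4=4 blocked=[]
Op 8: conn=58 S1=15 S2=21 S3=33 S4=4 blocked=[]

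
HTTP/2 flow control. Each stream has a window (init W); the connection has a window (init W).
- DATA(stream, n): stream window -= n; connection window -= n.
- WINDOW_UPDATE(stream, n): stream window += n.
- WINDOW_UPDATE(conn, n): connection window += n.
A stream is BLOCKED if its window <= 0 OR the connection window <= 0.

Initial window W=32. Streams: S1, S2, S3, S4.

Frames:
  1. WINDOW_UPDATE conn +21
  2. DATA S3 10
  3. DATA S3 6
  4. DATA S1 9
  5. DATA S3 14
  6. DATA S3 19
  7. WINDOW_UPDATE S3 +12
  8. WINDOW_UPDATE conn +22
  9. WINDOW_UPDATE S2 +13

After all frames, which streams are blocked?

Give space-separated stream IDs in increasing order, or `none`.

Answer: S3

Derivation:
Op 1: conn=53 S1=32 S2=32 S3=32 S4=32 blocked=[]
Op 2: conn=43 S1=32 S2=32 S3=22 S4=32 blocked=[]
Op 3: conn=37 S1=32 S2=32 S3=16 S4=32 blocked=[]
Op 4: conn=28 S1=23 S2=32 S3=16 S4=32 blocked=[]
Op 5: conn=14 S1=23 S2=32 S3=2 S4=32 blocked=[]
Op 6: conn=-5 S1=23 S2=32 S3=-17 S4=32 blocked=[1, 2, 3, 4]
Op 7: conn=-5 S1=23 S2=32 S3=-5 S4=32 blocked=[1, 2, 3, 4]
Op 8: conn=17 S1=23 S2=32 S3=-5 S4=32 blocked=[3]
Op 9: conn=17 S1=23 S2=45 S3=-5 S4=32 blocked=[3]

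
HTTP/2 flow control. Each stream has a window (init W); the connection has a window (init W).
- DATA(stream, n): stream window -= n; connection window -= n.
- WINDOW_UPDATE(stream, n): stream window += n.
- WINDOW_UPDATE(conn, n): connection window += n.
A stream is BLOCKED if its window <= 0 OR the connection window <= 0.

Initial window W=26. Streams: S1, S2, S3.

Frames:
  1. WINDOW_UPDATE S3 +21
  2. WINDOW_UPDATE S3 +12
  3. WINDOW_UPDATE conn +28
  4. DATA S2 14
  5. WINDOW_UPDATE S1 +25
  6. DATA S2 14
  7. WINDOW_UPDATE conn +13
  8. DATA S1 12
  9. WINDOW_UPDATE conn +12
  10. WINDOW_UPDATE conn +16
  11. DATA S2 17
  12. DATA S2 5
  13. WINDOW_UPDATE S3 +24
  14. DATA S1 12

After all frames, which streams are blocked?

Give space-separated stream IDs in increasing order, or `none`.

Op 1: conn=26 S1=26 S2=26 S3=47 blocked=[]
Op 2: conn=26 S1=26 S2=26 S3=59 blocked=[]
Op 3: conn=54 S1=26 S2=26 S3=59 blocked=[]
Op 4: conn=40 S1=26 S2=12 S3=59 blocked=[]
Op 5: conn=40 S1=51 S2=12 S3=59 blocked=[]
Op 6: conn=26 S1=51 S2=-2 S3=59 blocked=[2]
Op 7: conn=39 S1=51 S2=-2 S3=59 blocked=[2]
Op 8: conn=27 S1=39 S2=-2 S3=59 blocked=[2]
Op 9: conn=39 S1=39 S2=-2 S3=59 blocked=[2]
Op 10: conn=55 S1=39 S2=-2 S3=59 blocked=[2]
Op 11: conn=38 S1=39 S2=-19 S3=59 blocked=[2]
Op 12: conn=33 S1=39 S2=-24 S3=59 blocked=[2]
Op 13: conn=33 S1=39 S2=-24 S3=83 blocked=[2]
Op 14: conn=21 S1=27 S2=-24 S3=83 blocked=[2]

Answer: S2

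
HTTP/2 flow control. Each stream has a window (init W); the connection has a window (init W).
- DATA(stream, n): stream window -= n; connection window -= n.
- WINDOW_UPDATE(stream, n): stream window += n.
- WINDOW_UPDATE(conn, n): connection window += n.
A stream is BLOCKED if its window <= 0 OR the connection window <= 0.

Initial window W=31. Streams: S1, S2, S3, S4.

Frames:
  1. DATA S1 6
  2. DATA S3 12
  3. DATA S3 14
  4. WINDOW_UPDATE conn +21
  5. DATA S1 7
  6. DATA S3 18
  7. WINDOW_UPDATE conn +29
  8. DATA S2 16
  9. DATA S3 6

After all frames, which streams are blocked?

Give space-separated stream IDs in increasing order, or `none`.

Op 1: conn=25 S1=25 S2=31 S3=31 S4=31 blocked=[]
Op 2: conn=13 S1=25 S2=31 S3=19 S4=31 blocked=[]
Op 3: conn=-1 S1=25 S2=31 S3=5 S4=31 blocked=[1, 2, 3, 4]
Op 4: conn=20 S1=25 S2=31 S3=5 S4=31 blocked=[]
Op 5: conn=13 S1=18 S2=31 S3=5 S4=31 blocked=[]
Op 6: conn=-5 S1=18 S2=31 S3=-13 S4=31 blocked=[1, 2, 3, 4]
Op 7: conn=24 S1=18 S2=31 S3=-13 S4=31 blocked=[3]
Op 8: conn=8 S1=18 S2=15 S3=-13 S4=31 blocked=[3]
Op 9: conn=2 S1=18 S2=15 S3=-19 S4=31 blocked=[3]

Answer: S3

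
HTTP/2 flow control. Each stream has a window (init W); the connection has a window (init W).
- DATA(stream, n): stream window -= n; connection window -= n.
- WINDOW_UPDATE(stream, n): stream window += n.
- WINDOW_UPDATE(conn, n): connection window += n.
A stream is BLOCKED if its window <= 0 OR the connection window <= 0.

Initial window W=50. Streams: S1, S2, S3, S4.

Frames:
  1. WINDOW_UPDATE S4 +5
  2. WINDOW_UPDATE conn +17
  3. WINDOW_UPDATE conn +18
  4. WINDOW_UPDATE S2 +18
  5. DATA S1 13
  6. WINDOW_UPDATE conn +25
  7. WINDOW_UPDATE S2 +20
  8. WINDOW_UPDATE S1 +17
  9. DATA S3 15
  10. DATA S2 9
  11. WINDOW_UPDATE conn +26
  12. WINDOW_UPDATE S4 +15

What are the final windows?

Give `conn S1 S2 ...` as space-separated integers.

Answer: 99 54 79 35 70

Derivation:
Op 1: conn=50 S1=50 S2=50 S3=50 S4=55 blocked=[]
Op 2: conn=67 S1=50 S2=50 S3=50 S4=55 blocked=[]
Op 3: conn=85 S1=50 S2=50 S3=50 S4=55 blocked=[]
Op 4: conn=85 S1=50 S2=68 S3=50 S4=55 blocked=[]
Op 5: conn=72 S1=37 S2=68 S3=50 S4=55 blocked=[]
Op 6: conn=97 S1=37 S2=68 S3=50 S4=55 blocked=[]
Op 7: conn=97 S1=37 S2=88 S3=50 S4=55 blocked=[]
Op 8: conn=97 S1=54 S2=88 S3=50 S4=55 blocked=[]
Op 9: conn=82 S1=54 S2=88 S3=35 S4=55 blocked=[]
Op 10: conn=73 S1=54 S2=79 S3=35 S4=55 blocked=[]
Op 11: conn=99 S1=54 S2=79 S3=35 S4=55 blocked=[]
Op 12: conn=99 S1=54 S2=79 S3=35 S4=70 blocked=[]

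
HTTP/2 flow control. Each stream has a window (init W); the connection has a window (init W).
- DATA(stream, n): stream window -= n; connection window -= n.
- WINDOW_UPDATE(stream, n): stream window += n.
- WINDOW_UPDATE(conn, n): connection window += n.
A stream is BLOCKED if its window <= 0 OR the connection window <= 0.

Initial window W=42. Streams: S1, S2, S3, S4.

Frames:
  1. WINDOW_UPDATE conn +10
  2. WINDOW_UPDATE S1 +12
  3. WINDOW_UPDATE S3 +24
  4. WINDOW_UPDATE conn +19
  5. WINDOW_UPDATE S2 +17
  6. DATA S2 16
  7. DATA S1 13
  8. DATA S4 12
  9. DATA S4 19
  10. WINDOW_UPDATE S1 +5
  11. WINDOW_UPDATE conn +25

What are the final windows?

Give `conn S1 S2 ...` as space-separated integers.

Answer: 36 46 43 66 11

Derivation:
Op 1: conn=52 S1=42 S2=42 S3=42 S4=42 blocked=[]
Op 2: conn=52 S1=54 S2=42 S3=42 S4=42 blocked=[]
Op 3: conn=52 S1=54 S2=42 S3=66 S4=42 blocked=[]
Op 4: conn=71 S1=54 S2=42 S3=66 S4=42 blocked=[]
Op 5: conn=71 S1=54 S2=59 S3=66 S4=42 blocked=[]
Op 6: conn=55 S1=54 S2=43 S3=66 S4=42 blocked=[]
Op 7: conn=42 S1=41 S2=43 S3=66 S4=42 blocked=[]
Op 8: conn=30 S1=41 S2=43 S3=66 S4=30 blocked=[]
Op 9: conn=11 S1=41 S2=43 S3=66 S4=11 blocked=[]
Op 10: conn=11 S1=46 S2=43 S3=66 S4=11 blocked=[]
Op 11: conn=36 S1=46 S2=43 S3=66 S4=11 blocked=[]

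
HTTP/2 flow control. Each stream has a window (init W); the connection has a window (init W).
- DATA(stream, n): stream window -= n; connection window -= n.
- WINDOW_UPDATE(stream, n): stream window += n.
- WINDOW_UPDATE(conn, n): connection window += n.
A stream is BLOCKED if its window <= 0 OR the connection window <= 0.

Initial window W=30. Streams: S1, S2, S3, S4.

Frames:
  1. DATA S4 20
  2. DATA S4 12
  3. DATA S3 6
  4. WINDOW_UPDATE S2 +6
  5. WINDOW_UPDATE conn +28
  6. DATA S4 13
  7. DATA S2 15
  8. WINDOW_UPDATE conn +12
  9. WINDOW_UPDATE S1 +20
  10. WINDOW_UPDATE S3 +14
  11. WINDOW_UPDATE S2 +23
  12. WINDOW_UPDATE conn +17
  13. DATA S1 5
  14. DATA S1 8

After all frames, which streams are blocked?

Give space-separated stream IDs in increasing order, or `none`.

Answer: S4

Derivation:
Op 1: conn=10 S1=30 S2=30 S3=30 S4=10 blocked=[]
Op 2: conn=-2 S1=30 S2=30 S3=30 S4=-2 blocked=[1, 2, 3, 4]
Op 3: conn=-8 S1=30 S2=30 S3=24 S4=-2 blocked=[1, 2, 3, 4]
Op 4: conn=-8 S1=30 S2=36 S3=24 S4=-2 blocked=[1, 2, 3, 4]
Op 5: conn=20 S1=30 S2=36 S3=24 S4=-2 blocked=[4]
Op 6: conn=7 S1=30 S2=36 S3=24 S4=-15 blocked=[4]
Op 7: conn=-8 S1=30 S2=21 S3=24 S4=-15 blocked=[1, 2, 3, 4]
Op 8: conn=4 S1=30 S2=21 S3=24 S4=-15 blocked=[4]
Op 9: conn=4 S1=50 S2=21 S3=24 S4=-15 blocked=[4]
Op 10: conn=4 S1=50 S2=21 S3=38 S4=-15 blocked=[4]
Op 11: conn=4 S1=50 S2=44 S3=38 S4=-15 blocked=[4]
Op 12: conn=21 S1=50 S2=44 S3=38 S4=-15 blocked=[4]
Op 13: conn=16 S1=45 S2=44 S3=38 S4=-15 blocked=[4]
Op 14: conn=8 S1=37 S2=44 S3=38 S4=-15 blocked=[4]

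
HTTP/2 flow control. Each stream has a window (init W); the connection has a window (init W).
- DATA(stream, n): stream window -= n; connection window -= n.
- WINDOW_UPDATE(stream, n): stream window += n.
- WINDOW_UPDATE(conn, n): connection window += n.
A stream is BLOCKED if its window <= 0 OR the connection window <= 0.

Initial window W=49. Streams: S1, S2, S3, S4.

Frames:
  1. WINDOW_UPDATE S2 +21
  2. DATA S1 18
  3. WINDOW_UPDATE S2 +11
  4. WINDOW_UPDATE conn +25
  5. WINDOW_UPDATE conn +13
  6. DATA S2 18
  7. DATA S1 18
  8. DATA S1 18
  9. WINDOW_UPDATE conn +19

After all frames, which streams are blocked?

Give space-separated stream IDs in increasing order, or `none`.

Answer: S1

Derivation:
Op 1: conn=49 S1=49 S2=70 S3=49 S4=49 blocked=[]
Op 2: conn=31 S1=31 S2=70 S3=49 S4=49 blocked=[]
Op 3: conn=31 S1=31 S2=81 S3=49 S4=49 blocked=[]
Op 4: conn=56 S1=31 S2=81 S3=49 S4=49 blocked=[]
Op 5: conn=69 S1=31 S2=81 S3=49 S4=49 blocked=[]
Op 6: conn=51 S1=31 S2=63 S3=49 S4=49 blocked=[]
Op 7: conn=33 S1=13 S2=63 S3=49 S4=49 blocked=[]
Op 8: conn=15 S1=-5 S2=63 S3=49 S4=49 blocked=[1]
Op 9: conn=34 S1=-5 S2=63 S3=49 S4=49 blocked=[1]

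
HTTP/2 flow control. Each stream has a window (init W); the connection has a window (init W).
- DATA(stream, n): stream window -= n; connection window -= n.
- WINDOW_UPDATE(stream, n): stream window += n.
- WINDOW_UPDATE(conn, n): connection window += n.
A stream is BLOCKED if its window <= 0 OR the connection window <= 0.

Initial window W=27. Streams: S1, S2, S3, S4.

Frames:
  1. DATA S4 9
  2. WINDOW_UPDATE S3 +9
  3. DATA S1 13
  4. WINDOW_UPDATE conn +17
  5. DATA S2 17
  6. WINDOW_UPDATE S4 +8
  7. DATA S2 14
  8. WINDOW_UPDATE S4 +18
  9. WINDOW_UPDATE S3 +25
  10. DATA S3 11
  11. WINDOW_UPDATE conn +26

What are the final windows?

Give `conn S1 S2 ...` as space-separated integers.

Answer: 6 14 -4 50 44

Derivation:
Op 1: conn=18 S1=27 S2=27 S3=27 S4=18 blocked=[]
Op 2: conn=18 S1=27 S2=27 S3=36 S4=18 blocked=[]
Op 3: conn=5 S1=14 S2=27 S3=36 S4=18 blocked=[]
Op 4: conn=22 S1=14 S2=27 S3=36 S4=18 blocked=[]
Op 5: conn=5 S1=14 S2=10 S3=36 S4=18 blocked=[]
Op 6: conn=5 S1=14 S2=10 S3=36 S4=26 blocked=[]
Op 7: conn=-9 S1=14 S2=-4 S3=36 S4=26 blocked=[1, 2, 3, 4]
Op 8: conn=-9 S1=14 S2=-4 S3=36 S4=44 blocked=[1, 2, 3, 4]
Op 9: conn=-9 S1=14 S2=-4 S3=61 S4=44 blocked=[1, 2, 3, 4]
Op 10: conn=-20 S1=14 S2=-4 S3=50 S4=44 blocked=[1, 2, 3, 4]
Op 11: conn=6 S1=14 S2=-4 S3=50 S4=44 blocked=[2]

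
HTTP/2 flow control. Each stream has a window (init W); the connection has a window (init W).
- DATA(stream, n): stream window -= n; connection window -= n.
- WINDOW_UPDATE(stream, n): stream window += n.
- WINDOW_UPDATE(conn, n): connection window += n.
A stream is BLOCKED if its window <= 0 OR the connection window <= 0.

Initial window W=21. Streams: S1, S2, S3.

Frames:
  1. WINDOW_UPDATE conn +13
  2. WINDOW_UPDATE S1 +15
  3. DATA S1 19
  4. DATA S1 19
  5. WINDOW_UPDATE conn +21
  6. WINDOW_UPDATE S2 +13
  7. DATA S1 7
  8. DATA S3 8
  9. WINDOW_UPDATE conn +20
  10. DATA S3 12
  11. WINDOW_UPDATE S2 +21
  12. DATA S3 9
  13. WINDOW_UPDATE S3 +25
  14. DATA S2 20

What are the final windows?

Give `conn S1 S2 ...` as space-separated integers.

Op 1: conn=34 S1=21 S2=21 S3=21 blocked=[]
Op 2: conn=34 S1=36 S2=21 S3=21 blocked=[]
Op 3: conn=15 S1=17 S2=21 S3=21 blocked=[]
Op 4: conn=-4 S1=-2 S2=21 S3=21 blocked=[1, 2, 3]
Op 5: conn=17 S1=-2 S2=21 S3=21 blocked=[1]
Op 6: conn=17 S1=-2 S2=34 S3=21 blocked=[1]
Op 7: conn=10 S1=-9 S2=34 S3=21 blocked=[1]
Op 8: conn=2 S1=-9 S2=34 S3=13 blocked=[1]
Op 9: conn=22 S1=-9 S2=34 S3=13 blocked=[1]
Op 10: conn=10 S1=-9 S2=34 S3=1 blocked=[1]
Op 11: conn=10 S1=-9 S2=55 S3=1 blocked=[1]
Op 12: conn=1 S1=-9 S2=55 S3=-8 blocked=[1, 3]
Op 13: conn=1 S1=-9 S2=55 S3=17 blocked=[1]
Op 14: conn=-19 S1=-9 S2=35 S3=17 blocked=[1, 2, 3]

Answer: -19 -9 35 17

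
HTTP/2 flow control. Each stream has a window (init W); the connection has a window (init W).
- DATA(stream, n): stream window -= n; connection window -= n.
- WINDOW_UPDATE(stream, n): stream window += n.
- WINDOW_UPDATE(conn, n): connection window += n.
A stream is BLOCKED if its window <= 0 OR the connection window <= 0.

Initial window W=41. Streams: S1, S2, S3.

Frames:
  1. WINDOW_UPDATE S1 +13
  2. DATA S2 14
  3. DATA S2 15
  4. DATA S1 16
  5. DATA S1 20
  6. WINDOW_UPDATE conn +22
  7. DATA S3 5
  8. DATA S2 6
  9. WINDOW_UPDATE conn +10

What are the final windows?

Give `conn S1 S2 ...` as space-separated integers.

Answer: -3 18 6 36

Derivation:
Op 1: conn=41 S1=54 S2=41 S3=41 blocked=[]
Op 2: conn=27 S1=54 S2=27 S3=41 blocked=[]
Op 3: conn=12 S1=54 S2=12 S3=41 blocked=[]
Op 4: conn=-4 S1=38 S2=12 S3=41 blocked=[1, 2, 3]
Op 5: conn=-24 S1=18 S2=12 S3=41 blocked=[1, 2, 3]
Op 6: conn=-2 S1=18 S2=12 S3=41 blocked=[1, 2, 3]
Op 7: conn=-7 S1=18 S2=12 S3=36 blocked=[1, 2, 3]
Op 8: conn=-13 S1=18 S2=6 S3=36 blocked=[1, 2, 3]
Op 9: conn=-3 S1=18 S2=6 S3=36 blocked=[1, 2, 3]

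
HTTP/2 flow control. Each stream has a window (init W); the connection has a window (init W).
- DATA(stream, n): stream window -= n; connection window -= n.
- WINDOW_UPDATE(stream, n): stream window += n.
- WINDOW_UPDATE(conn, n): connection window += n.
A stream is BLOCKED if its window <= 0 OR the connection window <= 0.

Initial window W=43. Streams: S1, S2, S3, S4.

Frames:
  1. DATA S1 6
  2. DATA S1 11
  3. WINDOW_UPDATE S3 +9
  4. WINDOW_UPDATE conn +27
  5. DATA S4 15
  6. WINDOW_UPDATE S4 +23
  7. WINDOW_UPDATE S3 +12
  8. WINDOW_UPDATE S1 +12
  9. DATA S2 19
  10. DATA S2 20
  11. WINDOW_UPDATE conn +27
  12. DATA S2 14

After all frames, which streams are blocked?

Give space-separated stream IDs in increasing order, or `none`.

Op 1: conn=37 S1=37 S2=43 S3=43 S4=43 blocked=[]
Op 2: conn=26 S1=26 S2=43 S3=43 S4=43 blocked=[]
Op 3: conn=26 S1=26 S2=43 S3=52 S4=43 blocked=[]
Op 4: conn=53 S1=26 S2=43 S3=52 S4=43 blocked=[]
Op 5: conn=38 S1=26 S2=43 S3=52 S4=28 blocked=[]
Op 6: conn=38 S1=26 S2=43 S3=52 S4=51 blocked=[]
Op 7: conn=38 S1=26 S2=43 S3=64 S4=51 blocked=[]
Op 8: conn=38 S1=38 S2=43 S3=64 S4=51 blocked=[]
Op 9: conn=19 S1=38 S2=24 S3=64 S4=51 blocked=[]
Op 10: conn=-1 S1=38 S2=4 S3=64 S4=51 blocked=[1, 2, 3, 4]
Op 11: conn=26 S1=38 S2=4 S3=64 S4=51 blocked=[]
Op 12: conn=12 S1=38 S2=-10 S3=64 S4=51 blocked=[2]

Answer: S2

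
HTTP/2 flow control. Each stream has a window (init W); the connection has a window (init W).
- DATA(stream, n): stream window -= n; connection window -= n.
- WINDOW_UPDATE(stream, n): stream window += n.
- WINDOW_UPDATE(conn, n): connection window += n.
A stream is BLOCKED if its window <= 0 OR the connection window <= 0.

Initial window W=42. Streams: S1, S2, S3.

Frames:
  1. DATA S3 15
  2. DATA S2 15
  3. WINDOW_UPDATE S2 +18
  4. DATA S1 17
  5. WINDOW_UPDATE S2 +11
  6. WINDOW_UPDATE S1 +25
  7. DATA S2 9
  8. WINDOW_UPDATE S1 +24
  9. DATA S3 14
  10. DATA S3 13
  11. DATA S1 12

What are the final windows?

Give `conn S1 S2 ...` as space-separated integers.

Op 1: conn=27 S1=42 S2=42 S3=27 blocked=[]
Op 2: conn=12 S1=42 S2=27 S3=27 blocked=[]
Op 3: conn=12 S1=42 S2=45 S3=27 blocked=[]
Op 4: conn=-5 S1=25 S2=45 S3=27 blocked=[1, 2, 3]
Op 5: conn=-5 S1=25 S2=56 S3=27 blocked=[1, 2, 3]
Op 6: conn=-5 S1=50 S2=56 S3=27 blocked=[1, 2, 3]
Op 7: conn=-14 S1=50 S2=47 S3=27 blocked=[1, 2, 3]
Op 8: conn=-14 S1=74 S2=47 S3=27 blocked=[1, 2, 3]
Op 9: conn=-28 S1=74 S2=47 S3=13 blocked=[1, 2, 3]
Op 10: conn=-41 S1=74 S2=47 S3=0 blocked=[1, 2, 3]
Op 11: conn=-53 S1=62 S2=47 S3=0 blocked=[1, 2, 3]

Answer: -53 62 47 0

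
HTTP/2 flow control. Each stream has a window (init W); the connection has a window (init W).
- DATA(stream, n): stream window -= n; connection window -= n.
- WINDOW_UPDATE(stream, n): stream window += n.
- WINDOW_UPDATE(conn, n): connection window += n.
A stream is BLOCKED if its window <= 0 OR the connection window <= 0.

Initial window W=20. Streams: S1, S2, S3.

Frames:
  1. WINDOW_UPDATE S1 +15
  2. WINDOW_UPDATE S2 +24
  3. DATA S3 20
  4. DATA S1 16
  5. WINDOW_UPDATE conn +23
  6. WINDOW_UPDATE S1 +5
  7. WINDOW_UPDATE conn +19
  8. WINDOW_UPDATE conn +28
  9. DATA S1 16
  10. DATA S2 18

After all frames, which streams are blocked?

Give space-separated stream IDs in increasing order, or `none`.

Op 1: conn=20 S1=35 S2=20 S3=20 blocked=[]
Op 2: conn=20 S1=35 S2=44 S3=20 blocked=[]
Op 3: conn=0 S1=35 S2=44 S3=0 blocked=[1, 2, 3]
Op 4: conn=-16 S1=19 S2=44 S3=0 blocked=[1, 2, 3]
Op 5: conn=7 S1=19 S2=44 S3=0 blocked=[3]
Op 6: conn=7 S1=24 S2=44 S3=0 blocked=[3]
Op 7: conn=26 S1=24 S2=44 S3=0 blocked=[3]
Op 8: conn=54 S1=24 S2=44 S3=0 blocked=[3]
Op 9: conn=38 S1=8 S2=44 S3=0 blocked=[3]
Op 10: conn=20 S1=8 S2=26 S3=0 blocked=[3]

Answer: S3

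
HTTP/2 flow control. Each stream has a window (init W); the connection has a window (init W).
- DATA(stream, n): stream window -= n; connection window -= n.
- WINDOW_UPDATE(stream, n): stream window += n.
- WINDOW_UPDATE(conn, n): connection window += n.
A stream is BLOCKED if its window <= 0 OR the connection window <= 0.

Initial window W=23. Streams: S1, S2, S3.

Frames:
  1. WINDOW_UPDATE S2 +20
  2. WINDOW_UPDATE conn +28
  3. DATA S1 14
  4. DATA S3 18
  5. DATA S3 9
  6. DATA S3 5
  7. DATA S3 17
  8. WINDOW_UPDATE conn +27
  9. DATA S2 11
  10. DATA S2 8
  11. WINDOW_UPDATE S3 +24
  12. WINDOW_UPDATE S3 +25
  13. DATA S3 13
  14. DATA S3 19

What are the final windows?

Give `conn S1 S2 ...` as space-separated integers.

Op 1: conn=23 S1=23 S2=43 S3=23 blocked=[]
Op 2: conn=51 S1=23 S2=43 S3=23 blocked=[]
Op 3: conn=37 S1=9 S2=43 S3=23 blocked=[]
Op 4: conn=19 S1=9 S2=43 S3=5 blocked=[]
Op 5: conn=10 S1=9 S2=43 S3=-4 blocked=[3]
Op 6: conn=5 S1=9 S2=43 S3=-9 blocked=[3]
Op 7: conn=-12 S1=9 S2=43 S3=-26 blocked=[1, 2, 3]
Op 8: conn=15 S1=9 S2=43 S3=-26 blocked=[3]
Op 9: conn=4 S1=9 S2=32 S3=-26 blocked=[3]
Op 10: conn=-4 S1=9 S2=24 S3=-26 blocked=[1, 2, 3]
Op 11: conn=-4 S1=9 S2=24 S3=-2 blocked=[1, 2, 3]
Op 12: conn=-4 S1=9 S2=24 S3=23 blocked=[1, 2, 3]
Op 13: conn=-17 S1=9 S2=24 S3=10 blocked=[1, 2, 3]
Op 14: conn=-36 S1=9 S2=24 S3=-9 blocked=[1, 2, 3]

Answer: -36 9 24 -9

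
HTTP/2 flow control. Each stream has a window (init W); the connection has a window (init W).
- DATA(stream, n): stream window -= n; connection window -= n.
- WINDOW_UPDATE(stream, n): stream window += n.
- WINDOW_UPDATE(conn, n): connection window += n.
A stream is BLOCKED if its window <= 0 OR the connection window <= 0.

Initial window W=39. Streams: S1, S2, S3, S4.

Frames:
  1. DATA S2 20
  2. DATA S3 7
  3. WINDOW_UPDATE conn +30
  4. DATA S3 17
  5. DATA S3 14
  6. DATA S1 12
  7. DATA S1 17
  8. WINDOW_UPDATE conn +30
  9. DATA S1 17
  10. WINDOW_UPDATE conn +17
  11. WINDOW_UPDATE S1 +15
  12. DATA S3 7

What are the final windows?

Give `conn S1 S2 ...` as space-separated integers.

Answer: 5 8 19 -6 39

Derivation:
Op 1: conn=19 S1=39 S2=19 S3=39 S4=39 blocked=[]
Op 2: conn=12 S1=39 S2=19 S3=32 S4=39 blocked=[]
Op 3: conn=42 S1=39 S2=19 S3=32 S4=39 blocked=[]
Op 4: conn=25 S1=39 S2=19 S3=15 S4=39 blocked=[]
Op 5: conn=11 S1=39 S2=19 S3=1 S4=39 blocked=[]
Op 6: conn=-1 S1=27 S2=19 S3=1 S4=39 blocked=[1, 2, 3, 4]
Op 7: conn=-18 S1=10 S2=19 S3=1 S4=39 blocked=[1, 2, 3, 4]
Op 8: conn=12 S1=10 S2=19 S3=1 S4=39 blocked=[]
Op 9: conn=-5 S1=-7 S2=19 S3=1 S4=39 blocked=[1, 2, 3, 4]
Op 10: conn=12 S1=-7 S2=19 S3=1 S4=39 blocked=[1]
Op 11: conn=12 S1=8 S2=19 S3=1 S4=39 blocked=[]
Op 12: conn=5 S1=8 S2=19 S3=-6 S4=39 blocked=[3]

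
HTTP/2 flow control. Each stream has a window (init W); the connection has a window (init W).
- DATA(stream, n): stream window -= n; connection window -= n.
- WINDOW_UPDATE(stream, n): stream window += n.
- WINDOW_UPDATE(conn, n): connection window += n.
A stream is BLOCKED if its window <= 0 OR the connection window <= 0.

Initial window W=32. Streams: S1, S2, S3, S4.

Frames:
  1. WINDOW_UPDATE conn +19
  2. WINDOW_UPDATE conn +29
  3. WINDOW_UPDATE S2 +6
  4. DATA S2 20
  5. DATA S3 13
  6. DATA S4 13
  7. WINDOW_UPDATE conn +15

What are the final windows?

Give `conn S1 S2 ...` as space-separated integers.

Op 1: conn=51 S1=32 S2=32 S3=32 S4=32 blocked=[]
Op 2: conn=80 S1=32 S2=32 S3=32 S4=32 blocked=[]
Op 3: conn=80 S1=32 S2=38 S3=32 S4=32 blocked=[]
Op 4: conn=60 S1=32 S2=18 S3=32 S4=32 blocked=[]
Op 5: conn=47 S1=32 S2=18 S3=19 S4=32 blocked=[]
Op 6: conn=34 S1=32 S2=18 S3=19 S4=19 blocked=[]
Op 7: conn=49 S1=32 S2=18 S3=19 S4=19 blocked=[]

Answer: 49 32 18 19 19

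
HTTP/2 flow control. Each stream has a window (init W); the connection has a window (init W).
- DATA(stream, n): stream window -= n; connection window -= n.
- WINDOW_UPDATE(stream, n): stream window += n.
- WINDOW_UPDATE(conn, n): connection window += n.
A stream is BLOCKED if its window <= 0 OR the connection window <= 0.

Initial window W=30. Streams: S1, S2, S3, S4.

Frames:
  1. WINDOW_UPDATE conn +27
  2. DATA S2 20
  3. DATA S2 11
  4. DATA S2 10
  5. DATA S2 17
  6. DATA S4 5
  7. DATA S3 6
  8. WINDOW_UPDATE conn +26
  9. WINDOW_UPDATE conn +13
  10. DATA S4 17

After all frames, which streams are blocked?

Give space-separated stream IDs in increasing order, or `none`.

Answer: S2

Derivation:
Op 1: conn=57 S1=30 S2=30 S3=30 S4=30 blocked=[]
Op 2: conn=37 S1=30 S2=10 S3=30 S4=30 blocked=[]
Op 3: conn=26 S1=30 S2=-1 S3=30 S4=30 blocked=[2]
Op 4: conn=16 S1=30 S2=-11 S3=30 S4=30 blocked=[2]
Op 5: conn=-1 S1=30 S2=-28 S3=30 S4=30 blocked=[1, 2, 3, 4]
Op 6: conn=-6 S1=30 S2=-28 S3=30 S4=25 blocked=[1, 2, 3, 4]
Op 7: conn=-12 S1=30 S2=-28 S3=24 S4=25 blocked=[1, 2, 3, 4]
Op 8: conn=14 S1=30 S2=-28 S3=24 S4=25 blocked=[2]
Op 9: conn=27 S1=30 S2=-28 S3=24 S4=25 blocked=[2]
Op 10: conn=10 S1=30 S2=-28 S3=24 S4=8 blocked=[2]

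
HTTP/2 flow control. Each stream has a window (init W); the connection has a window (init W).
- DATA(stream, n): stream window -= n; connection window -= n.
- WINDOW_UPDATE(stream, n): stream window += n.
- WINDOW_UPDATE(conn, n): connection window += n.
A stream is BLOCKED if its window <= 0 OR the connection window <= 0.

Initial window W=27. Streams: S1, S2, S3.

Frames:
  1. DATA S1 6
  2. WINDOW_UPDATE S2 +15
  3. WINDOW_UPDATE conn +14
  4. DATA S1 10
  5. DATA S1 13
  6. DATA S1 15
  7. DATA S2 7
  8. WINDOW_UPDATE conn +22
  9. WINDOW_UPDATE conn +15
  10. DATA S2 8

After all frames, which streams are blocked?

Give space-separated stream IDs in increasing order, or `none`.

Answer: S1

Derivation:
Op 1: conn=21 S1=21 S2=27 S3=27 blocked=[]
Op 2: conn=21 S1=21 S2=42 S3=27 blocked=[]
Op 3: conn=35 S1=21 S2=42 S3=27 blocked=[]
Op 4: conn=25 S1=11 S2=42 S3=27 blocked=[]
Op 5: conn=12 S1=-2 S2=42 S3=27 blocked=[1]
Op 6: conn=-3 S1=-17 S2=42 S3=27 blocked=[1, 2, 3]
Op 7: conn=-10 S1=-17 S2=35 S3=27 blocked=[1, 2, 3]
Op 8: conn=12 S1=-17 S2=35 S3=27 blocked=[1]
Op 9: conn=27 S1=-17 S2=35 S3=27 blocked=[1]
Op 10: conn=19 S1=-17 S2=27 S3=27 blocked=[1]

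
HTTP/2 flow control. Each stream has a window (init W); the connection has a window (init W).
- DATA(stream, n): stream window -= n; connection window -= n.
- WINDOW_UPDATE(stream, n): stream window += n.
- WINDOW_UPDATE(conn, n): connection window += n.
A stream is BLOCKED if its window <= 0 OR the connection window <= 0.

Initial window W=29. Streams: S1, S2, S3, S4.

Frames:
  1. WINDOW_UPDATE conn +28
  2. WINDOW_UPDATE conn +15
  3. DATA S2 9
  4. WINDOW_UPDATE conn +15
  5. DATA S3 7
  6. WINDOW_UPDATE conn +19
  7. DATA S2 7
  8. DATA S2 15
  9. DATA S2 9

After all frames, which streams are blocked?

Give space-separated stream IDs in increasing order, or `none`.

Answer: S2

Derivation:
Op 1: conn=57 S1=29 S2=29 S3=29 S4=29 blocked=[]
Op 2: conn=72 S1=29 S2=29 S3=29 S4=29 blocked=[]
Op 3: conn=63 S1=29 S2=20 S3=29 S4=29 blocked=[]
Op 4: conn=78 S1=29 S2=20 S3=29 S4=29 blocked=[]
Op 5: conn=71 S1=29 S2=20 S3=22 S4=29 blocked=[]
Op 6: conn=90 S1=29 S2=20 S3=22 S4=29 blocked=[]
Op 7: conn=83 S1=29 S2=13 S3=22 S4=29 blocked=[]
Op 8: conn=68 S1=29 S2=-2 S3=22 S4=29 blocked=[2]
Op 9: conn=59 S1=29 S2=-11 S3=22 S4=29 blocked=[2]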